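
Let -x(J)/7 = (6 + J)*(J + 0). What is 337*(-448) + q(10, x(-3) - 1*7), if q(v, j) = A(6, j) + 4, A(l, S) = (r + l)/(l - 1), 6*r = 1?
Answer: -4529123/30 ≈ -1.5097e+5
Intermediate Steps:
x(J) = -7*J*(6 + J) (x(J) = -7*(6 + J)*(J + 0) = -7*(6 + J)*J = -7*J*(6 + J))
r = ⅙ (r = (⅙)*1 = ⅙ ≈ 0.16667)
A(l, S) = (⅙ + l)/(-1 + l) (A(l, S) = (⅙ + l)/(l - 1) = (⅙ + l)/(-1 + l))
q(v, j) = 157/30 (q(v, j) = (⅙ + 6)/(-1 + 6) + 4 = (37/6)/5 + 4 = (⅕)*(37/6) + 4 = 37/30 + 4 = 157/30)
337*(-448) + q(10, x(-3) - 1*7) = 337*(-448) + 157/30 = -150976 + 157/30 = -4529123/30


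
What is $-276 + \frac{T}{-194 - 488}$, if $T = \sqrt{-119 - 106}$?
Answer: $-276 - \frac{15 i}{682} \approx -276.0 - 0.021994 i$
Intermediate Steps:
$T = 15 i$ ($T = \sqrt{-225} = 15 i \approx 15.0 i$)
$-276 + \frac{T}{-194 - 488} = -276 + \frac{15 i}{-194 - 488} = -276 + \frac{15 i}{-682} = -276 + 15 i \left(- \frac{1}{682}\right) = -276 - \frac{15 i}{682}$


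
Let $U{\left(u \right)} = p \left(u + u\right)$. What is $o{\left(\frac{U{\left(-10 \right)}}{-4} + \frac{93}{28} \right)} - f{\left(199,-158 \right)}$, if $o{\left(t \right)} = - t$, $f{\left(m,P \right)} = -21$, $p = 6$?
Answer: $- \frac{345}{28} \approx -12.321$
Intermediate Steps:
$U{\left(u \right)} = 12 u$ ($U{\left(u \right)} = 6 \left(u + u\right) = 6 \cdot 2 u = 12 u$)
$o{\left(\frac{U{\left(-10 \right)}}{-4} + \frac{93}{28} \right)} - f{\left(199,-158 \right)} = - (\frac{12 \left(-10\right)}{-4} + \frac{93}{28}) - -21 = - (\left(-120\right) \left(- \frac{1}{4}\right) + 93 \cdot \frac{1}{28}) + 21 = - (30 + \frac{93}{28}) + 21 = \left(-1\right) \frac{933}{28} + 21 = - \frac{933}{28} + 21 = - \frac{345}{28}$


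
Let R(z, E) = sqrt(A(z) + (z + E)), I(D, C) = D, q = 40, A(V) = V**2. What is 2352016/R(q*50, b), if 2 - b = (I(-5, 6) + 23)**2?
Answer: 1176008*sqrt(4001678)/2000839 ≈ 1175.8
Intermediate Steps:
b = -322 (b = 2 - (-5 + 23)**2 = 2 - 1*18**2 = 2 - 1*324 = 2 - 324 = -322)
R(z, E) = sqrt(E + z + z**2) (R(z, E) = sqrt(z**2 + (z + E)) = sqrt(z**2 + (E + z)) = sqrt(E + z + z**2))
2352016/R(q*50, b) = 2352016/(sqrt(-322 + 40*50 + (40*50)**2)) = 2352016/(sqrt(-322 + 2000 + 2000**2)) = 2352016/(sqrt(-322 + 2000 + 4000000)) = 2352016/(sqrt(4001678)) = 2352016*(sqrt(4001678)/4001678) = 1176008*sqrt(4001678)/2000839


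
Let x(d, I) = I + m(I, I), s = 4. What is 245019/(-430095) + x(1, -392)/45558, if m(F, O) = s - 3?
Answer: -71262533/123234390 ≈ -0.57827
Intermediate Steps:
m(F, O) = 1 (m(F, O) = 4 - 3 = 1)
x(d, I) = 1 + I (x(d, I) = I + 1 = 1 + I)
245019/(-430095) + x(1, -392)/45558 = 245019/(-430095) + (1 - 392)/45558 = 245019*(-1/430095) - 391*1/45558 = -1541/2705 - 391/45558 = -71262533/123234390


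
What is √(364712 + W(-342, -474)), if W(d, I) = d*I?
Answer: 2*√131705 ≈ 725.82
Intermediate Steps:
W(d, I) = I*d
√(364712 + W(-342, -474)) = √(364712 - 474*(-342)) = √(364712 + 162108) = √526820 = 2*√131705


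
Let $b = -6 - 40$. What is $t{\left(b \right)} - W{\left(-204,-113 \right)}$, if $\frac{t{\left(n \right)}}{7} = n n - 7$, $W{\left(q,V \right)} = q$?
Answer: $14967$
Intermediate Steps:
$b = -46$
$t{\left(n \right)} = -49 + 7 n^{2}$ ($t{\left(n \right)} = 7 \left(n n - 7\right) = 7 \left(n^{2} - 7\right) = 7 \left(-7 + n^{2}\right) = -49 + 7 n^{2}$)
$t{\left(b \right)} - W{\left(-204,-113 \right)} = \left(-49 + 7 \left(-46\right)^{2}\right) - -204 = \left(-49 + 7 \cdot 2116\right) + 204 = \left(-49 + 14812\right) + 204 = 14763 + 204 = 14967$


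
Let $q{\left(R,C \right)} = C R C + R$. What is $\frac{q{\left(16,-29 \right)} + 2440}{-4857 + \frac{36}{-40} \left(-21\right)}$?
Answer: $- \frac{53040}{16127} \approx -3.2889$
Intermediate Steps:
$q{\left(R,C \right)} = R + R C^{2}$ ($q{\left(R,C \right)} = R C^{2} + R = R + R C^{2}$)
$\frac{q{\left(16,-29 \right)} + 2440}{-4857 + \frac{36}{-40} \left(-21\right)} = \frac{16 \left(1 + \left(-29\right)^{2}\right) + 2440}{-4857 + \frac{36}{-40} \left(-21\right)} = \frac{16 \left(1 + 841\right) + 2440}{-4857 + 36 \left(- \frac{1}{40}\right) \left(-21\right)} = \frac{16 \cdot 842 + 2440}{-4857 - - \frac{189}{10}} = \frac{13472 + 2440}{-4857 + \frac{189}{10}} = \frac{15912}{- \frac{48381}{10}} = 15912 \left(- \frac{10}{48381}\right) = - \frac{53040}{16127}$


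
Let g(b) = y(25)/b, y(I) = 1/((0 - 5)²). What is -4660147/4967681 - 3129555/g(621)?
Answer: -241361444912761522/4967681 ≈ -4.8586e+10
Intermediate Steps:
y(I) = 1/25 (y(I) = 1/((-5)²) = 1/25)
g(b) = 1/(25*b)
-4660147/4967681 - 3129555/g(621) = -4660147/4967681 - 3129555/((1/25)/621) = -4660147*1/4967681 - 3129555/((1/25)*(1/621)) = -4660147/4967681 - 3129555/1/15525 = -4660147/4967681 - 3129555*15525 = -4660147/4967681 - 48586341375 = -241361444912761522/4967681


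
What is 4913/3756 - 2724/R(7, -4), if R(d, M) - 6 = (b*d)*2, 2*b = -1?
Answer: 10236257/3756 ≈ 2725.3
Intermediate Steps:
b = -½ (b = (½)*(-1) = -½ ≈ -0.50000)
R(d, M) = 6 - d (R(d, M) = 6 - d/2*2 = 6 - d)
4913/3756 - 2724/R(7, -4) = 4913/3756 - 2724/(6 - 1*7) = 4913*(1/3756) - 2724/(6 - 7) = 4913/3756 - 2724/(-1) = 4913/3756 - 2724*(-1) = 4913/3756 + 2724 = 10236257/3756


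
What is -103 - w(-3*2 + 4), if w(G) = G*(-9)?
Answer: -121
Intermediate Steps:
w(G) = -9*G
-103 - w(-3*2 + 4) = -103 - (-9)*(-3*2 + 4) = -103 - (-9)*(-6 + 4) = -103 - (-9)*(-2) = -103 - 1*18 = -103 - 18 = -121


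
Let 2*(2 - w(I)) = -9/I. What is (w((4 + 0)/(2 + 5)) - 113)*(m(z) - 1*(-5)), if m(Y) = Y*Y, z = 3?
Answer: -5775/4 ≈ -1443.8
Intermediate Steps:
m(Y) = Y²
w(I) = 2 + 9/(2*I) (w(I) = 2 - (-9)/(2*I) = 2 + 9/(2*I))
(w((4 + 0)/(2 + 5)) - 113)*(m(z) - 1*(-5)) = ((2 + 9/(2*(((4 + 0)/(2 + 5))))) - 113)*(3² - 1*(-5)) = ((2 + 9/(2*((4/7)))) - 113)*(9 + 5) = ((2 + 9/(2*((4*(⅐))))) - 113)*14 = ((2 + 9/(2*(4/7))) - 113)*14 = ((2 + (9/2)*(7/4)) - 113)*14 = ((2 + 63/8) - 113)*14 = (79/8 - 113)*14 = -825/8*14 = -5775/4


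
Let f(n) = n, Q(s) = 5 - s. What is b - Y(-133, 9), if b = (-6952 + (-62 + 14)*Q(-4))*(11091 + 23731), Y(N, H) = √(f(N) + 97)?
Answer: -257125648 - 6*I ≈ -2.5713e+8 - 6.0*I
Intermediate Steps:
Y(N, H) = √(97 + N) (Y(N, H) = √(N + 97) = √(97 + N))
b = -257125648 (b = (-6952 + (-62 + 14)*(5 - 1*(-4)))*(11091 + 23731) = (-6952 - 48*(5 + 4))*34822 = (-6952 - 48*9)*34822 = (-6952 - 432)*34822 = -7384*34822 = -257125648)
b - Y(-133, 9) = -257125648 - √(97 - 133) = -257125648 - √(-36) = -257125648 - 6*I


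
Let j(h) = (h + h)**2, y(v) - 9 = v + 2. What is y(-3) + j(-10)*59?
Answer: 23608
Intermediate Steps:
y(v) = 11 + v (y(v) = 9 + (v + 2) = 9 + (2 + v) = 11 + v)
j(h) = 4*h**2 (j(h) = (2*h)**2 = 4*h**2)
y(-3) + j(-10)*59 = (11 - 3) + (4*(-10)**2)*59 = 8 + (4*100)*59 = 8 + 400*59 = 8 + 23600 = 23608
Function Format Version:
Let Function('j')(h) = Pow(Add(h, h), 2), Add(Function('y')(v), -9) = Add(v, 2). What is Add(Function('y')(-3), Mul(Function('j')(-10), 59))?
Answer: 23608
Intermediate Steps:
Function('y')(v) = Add(11, v) (Function('y')(v) = Add(9, Add(v, 2)) = Add(9, Add(2, v)) = Add(11, v))
Function('j')(h) = Mul(4, Pow(h, 2)) (Function('j')(h) = Pow(Mul(2, h), 2) = Mul(4, Pow(h, 2)))
Add(Function('y')(-3), Mul(Function('j')(-10), 59)) = Add(Add(11, -3), Mul(Mul(4, Pow(-10, 2)), 59)) = Add(8, Mul(Mul(4, 100), 59)) = Add(8, Mul(400, 59)) = Add(8, 23600) = 23608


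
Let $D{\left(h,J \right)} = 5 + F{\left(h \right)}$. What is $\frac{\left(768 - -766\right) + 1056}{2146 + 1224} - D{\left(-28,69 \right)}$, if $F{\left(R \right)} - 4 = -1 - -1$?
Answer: $- \frac{2774}{337} \approx -8.2315$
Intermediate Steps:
$F{\left(R \right)} = 4$ ($F{\left(R \right)} = 4 - 0 = 4 + \left(-1 + 1\right) = 4 + 0 = 4$)
$D{\left(h,J \right)} = 9$ ($D{\left(h,J \right)} = 5 + 4 = 9$)
$\frac{\left(768 - -766\right) + 1056}{2146 + 1224} - D{\left(-28,69 \right)} = \frac{\left(768 - -766\right) + 1056}{2146 + 1224} - 9 = \frac{\left(768 + 766\right) + 1056}{3370} - 9 = \left(1534 + 1056\right) \frac{1}{3370} - 9 = 2590 \cdot \frac{1}{3370} - 9 = \frac{259}{337} - 9 = - \frac{2774}{337}$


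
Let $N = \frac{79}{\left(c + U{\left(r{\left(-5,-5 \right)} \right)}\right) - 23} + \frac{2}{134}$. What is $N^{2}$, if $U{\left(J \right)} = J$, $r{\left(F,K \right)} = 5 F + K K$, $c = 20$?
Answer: $\frac{27984100}{40401} \approx 692.66$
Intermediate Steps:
$r{\left(F,K \right)} = K^{2} + 5 F$ ($r{\left(F,K \right)} = 5 F + K^{2} = K^{2} + 5 F$)
$N = - \frac{5290}{201}$ ($N = \frac{79}{\left(20 + \left(\left(-5\right)^{2} + 5 \left(-5\right)\right)\right) - 23} + \frac{2}{134} = \frac{79}{\left(20 + \left(25 - 25\right)\right) - 23} + 2 \cdot \frac{1}{134} = \frac{79}{\left(20 + 0\right) - 23} + \frac{1}{67} = \frac{79}{20 - 23} + \frac{1}{67} = \frac{79}{-3} + \frac{1}{67} = 79 \left(- \frac{1}{3}\right) + \frac{1}{67} = - \frac{79}{3} + \frac{1}{67} = - \frac{5290}{201} \approx -26.318$)
$N^{2} = \left(- \frac{5290}{201}\right)^{2} = \frac{27984100}{40401}$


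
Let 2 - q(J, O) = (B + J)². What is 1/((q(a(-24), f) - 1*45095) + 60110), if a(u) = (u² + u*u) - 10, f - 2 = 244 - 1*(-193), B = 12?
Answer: -1/1316699 ≈ -7.5948e-7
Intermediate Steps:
f = 439 (f = 2 + (244 - 1*(-193)) = 2 + (244 + 193) = 2 + 437 = 439)
a(u) = -10 + 2*u² (a(u) = (u² + u²) - 10 = 2*u² - 10 = -10 + 2*u²)
q(J, O) = 2 - (12 + J)²
1/((q(a(-24), f) - 1*45095) + 60110) = 1/(((2 - (12 + (-10 + 2*(-24)²))²) - 1*45095) + 60110) = 1/(((2 - (12 + (-10 + 2*576))²) - 45095) + 60110) = 1/(((2 - (12 + (-10 + 1152))²) - 45095) + 60110) = 1/(((2 - (12 + 1142)²) - 45095) + 60110) = 1/(((2 - 1*1154²) - 45095) + 60110) = 1/(((2 - 1*1331716) - 45095) + 60110) = 1/(((2 - 1331716) - 45095) + 60110) = 1/((-1331714 - 45095) + 60110) = 1/(-1376809 + 60110) = 1/(-1316699) = -1/1316699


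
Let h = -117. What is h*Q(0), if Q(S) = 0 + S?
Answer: 0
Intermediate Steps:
Q(S) = S
h*Q(0) = -117*0 = 0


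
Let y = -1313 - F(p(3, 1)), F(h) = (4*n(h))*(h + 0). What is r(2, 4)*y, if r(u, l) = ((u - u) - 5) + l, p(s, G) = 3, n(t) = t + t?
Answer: 1385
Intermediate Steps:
n(t) = 2*t
F(h) = 8*h² (F(h) = (4*(2*h))*(h + 0) = (8*h)*h = 8*h²)
r(u, l) = -5 + l (r(u, l) = (0 - 5) + l = -5 + l)
y = -1385 (y = -1313 - 8*3² = -1313 - 8*9 = -1313 - 1*72 = -1313 - 72 = -1385)
r(2, 4)*y = (-5 + 4)*(-1385) = -1*(-1385) = 1385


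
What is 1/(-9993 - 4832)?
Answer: -1/14825 ≈ -6.7454e-5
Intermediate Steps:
1/(-9993 - 4832) = 1/(-14825) = -1/14825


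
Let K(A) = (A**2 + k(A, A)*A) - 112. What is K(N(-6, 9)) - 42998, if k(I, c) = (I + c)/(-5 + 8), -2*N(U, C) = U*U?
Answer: -42570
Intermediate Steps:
N(U, C) = -U**2/2 (N(U, C) = -U*U/2 = -U**2/2)
k(I, c) = I/3 + c/3 (k(I, c) = (I + c)/3 = (I + c)*(1/3) = I/3 + c/3)
K(A) = -112 + 5*A**2/3 (K(A) = (A**2 + (A/3 + A/3)*A) - 112 = (A**2 + (2*A/3)*A) - 112 = (A**2 + 2*A**2/3) - 112 = 5*A**2/3 - 112 = -112 + 5*A**2/3)
K(N(-6, 9)) - 42998 = (-112 + 5*(-1/2*(-6)**2)**2/3) - 42998 = (-112 + 5*(-1/2*36)**2/3) - 42998 = (-112 + (5/3)*(-18)**2) - 42998 = (-112 + (5/3)*324) - 42998 = (-112 + 540) - 42998 = 428 - 42998 = -42570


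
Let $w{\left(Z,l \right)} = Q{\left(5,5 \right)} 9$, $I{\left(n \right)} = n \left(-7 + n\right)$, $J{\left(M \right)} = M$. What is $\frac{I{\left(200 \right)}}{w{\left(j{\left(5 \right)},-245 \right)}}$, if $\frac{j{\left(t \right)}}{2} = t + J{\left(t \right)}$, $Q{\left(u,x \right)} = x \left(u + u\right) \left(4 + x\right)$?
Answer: $\frac{772}{81} \approx 9.5309$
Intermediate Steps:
$Q{\left(u,x \right)} = 2 u x \left(4 + x\right)$ ($Q{\left(u,x \right)} = x 2 u \left(4 + x\right) = 2 u x \left(4 + x\right)$)
$j{\left(t \right)} = 4 t$ ($j{\left(t \right)} = 2 \left(t + t\right) = 2 \cdot 2 t = 4 t$)
$w{\left(Z,l \right)} = 4050$ ($w{\left(Z,l \right)} = 2 \cdot 5 \cdot 5 \left(4 + 5\right) 9 = 2 \cdot 5 \cdot 5 \cdot 9 \cdot 9 = 450 \cdot 9 = 4050$)
$\frac{I{\left(200 \right)}}{w{\left(j{\left(5 \right)},-245 \right)}} = \frac{200 \left(-7 + 200\right)}{4050} = 200 \cdot 193 \cdot \frac{1}{4050} = 38600 \cdot \frac{1}{4050} = \frac{772}{81}$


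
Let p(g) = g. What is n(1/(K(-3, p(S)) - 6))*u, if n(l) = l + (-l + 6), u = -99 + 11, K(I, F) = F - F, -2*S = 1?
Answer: -528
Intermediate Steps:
S = -1/2 (S = -1/2*1 = -1/2 ≈ -0.50000)
K(I, F) = 0
u = -88
n(l) = 6 (n(l) = l + (6 - l) = 6)
n(1/(K(-3, p(S)) - 6))*u = 6*(-88) = -528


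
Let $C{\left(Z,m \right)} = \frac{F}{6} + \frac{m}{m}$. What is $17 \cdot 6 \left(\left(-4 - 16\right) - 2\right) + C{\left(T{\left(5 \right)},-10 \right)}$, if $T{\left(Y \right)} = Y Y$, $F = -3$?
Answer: $- \frac{4487}{2} \approx -2243.5$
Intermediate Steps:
$T{\left(Y \right)} = Y^{2}$
$C{\left(Z,m \right)} = \frac{1}{2}$ ($C{\left(Z,m \right)} = - \frac{3}{6} + \frac{m}{m} = \left(-3\right) \frac{1}{6} + 1 = - \frac{1}{2} + 1 = \frac{1}{2}$)
$17 \cdot 6 \left(\left(-4 - 16\right) - 2\right) + C{\left(T{\left(5 \right)},-10 \right)} = 17 \cdot 6 \left(\left(-4 - 16\right) - 2\right) + \frac{1}{2} = 17 \cdot 6 \left(-20 - 2\right) + \frac{1}{2} = 17 \cdot 6 \left(-22\right) + \frac{1}{2} = 17 \left(-132\right) + \frac{1}{2} = -2244 + \frac{1}{2} = - \frac{4487}{2}$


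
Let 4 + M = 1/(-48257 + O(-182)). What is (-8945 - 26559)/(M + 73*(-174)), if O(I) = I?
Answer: 245682608/87923705 ≈ 2.7943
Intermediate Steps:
M = -193757/48439 (M = -4 + 1/(-48257 - 182) = -4 + 1/(-48439) = -4 - 1/48439 = -193757/48439 ≈ -4.0000)
(-8945 - 26559)/(M + 73*(-174)) = (-8945 - 26559)/(-193757/48439 + 73*(-174)) = -35504/(-193757/48439 - 12702) = -35504/(-615465935/48439) = -35504*(-48439/615465935) = 245682608/87923705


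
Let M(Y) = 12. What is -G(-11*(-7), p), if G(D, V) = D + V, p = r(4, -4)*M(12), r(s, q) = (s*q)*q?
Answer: -845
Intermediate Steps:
r(s, q) = s*q² (r(s, q) = (q*s)*q = s*q²)
p = 768 (p = (4*(-4)²)*12 = (4*16)*12 = 64*12 = 768)
-G(-11*(-7), p) = -(-11*(-7) + 768) = -(77 + 768) = -1*845 = -845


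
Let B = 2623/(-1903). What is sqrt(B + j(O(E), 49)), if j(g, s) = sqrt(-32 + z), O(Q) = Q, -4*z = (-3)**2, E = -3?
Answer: sqrt(-19966276 + 7242818*I*sqrt(137))/3806 ≈ 1.5222 + 1.9223*I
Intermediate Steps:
z = -9/4 (z = -1/4*(-3)**2 = -1/4*9 = -9/4 ≈ -2.2500)
j(g, s) = I*sqrt(137)/2 (j(g, s) = sqrt(-32 - 9/4) = sqrt(-137/4) = I*sqrt(137)/2)
B = -2623/1903 (B = 2623*(-1/1903) = -2623/1903 ≈ -1.3783)
sqrt(B + j(O(E), 49)) = sqrt(-2623/1903 + I*sqrt(137)/2)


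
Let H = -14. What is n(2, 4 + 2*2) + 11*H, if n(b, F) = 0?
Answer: -154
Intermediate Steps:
n(2, 4 + 2*2) + 11*H = 0 + 11*(-14) = 0 - 154 = -154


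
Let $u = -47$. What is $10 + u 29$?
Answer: $-1353$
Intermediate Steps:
$10 + u 29 = 10 - 1363 = -1353$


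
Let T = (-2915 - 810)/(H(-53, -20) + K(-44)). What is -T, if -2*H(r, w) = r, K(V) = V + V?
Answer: -7450/123 ≈ -60.569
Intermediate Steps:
K(V) = 2*V
H(r, w) = -r/2
T = 7450/123 (T = (-2915 - 810)/(-½*(-53) + 2*(-44)) = -3725/(53/2 - 88) = -3725/(-123/2) = -3725*(-2/123) = 7450/123 ≈ 60.569)
-T = -1*7450/123 = -7450/123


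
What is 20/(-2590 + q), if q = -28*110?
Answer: -2/567 ≈ -0.0035273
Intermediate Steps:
q = -3080
20/(-2590 + q) = 20/(-2590 - 3080) = 20/(-5670) = -1/5670*20 = -2/567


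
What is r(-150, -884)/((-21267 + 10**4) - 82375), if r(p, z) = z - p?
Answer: 367/46821 ≈ 0.0078384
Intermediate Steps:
r(-150, -884)/((-21267 + 10**4) - 82375) = (-884 - 1*(-150))/((-21267 + 10**4) - 82375) = (-884 + 150)/((-21267 + 10000) - 82375) = -734/(-11267 - 82375) = -734/(-93642) = -734*(-1/93642) = 367/46821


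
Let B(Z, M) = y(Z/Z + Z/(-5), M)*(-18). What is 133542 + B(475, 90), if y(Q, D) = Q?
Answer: 135234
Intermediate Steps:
B(Z, M) = -18 + 18*Z/5 (B(Z, M) = (Z/Z + Z/(-5))*(-18) = (1 + Z*(-1/5))*(-18) = (1 - Z/5)*(-18) = -18 + 18*Z/5)
133542 + B(475, 90) = 133542 + (-18 + (18/5)*475) = 133542 + (-18 + 1710) = 133542 + 1692 = 135234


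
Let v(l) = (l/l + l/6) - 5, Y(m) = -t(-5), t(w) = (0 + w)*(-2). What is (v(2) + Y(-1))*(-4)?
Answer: 164/3 ≈ 54.667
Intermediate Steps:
t(w) = -2*w (t(w) = w*(-2) = -2*w)
Y(m) = -10 (Y(m) = -(-2)*(-5) = -1*10 = -10)
v(l) = -4 + l/6 (v(l) = (1 + l*(⅙)) - 5 = (1 + l/6) - 5 = -4 + l/6)
(v(2) + Y(-1))*(-4) = ((-4 + (⅙)*2) - 10)*(-4) = ((-4 + ⅓) - 10)*(-4) = (-11/3 - 10)*(-4) = -41/3*(-4) = 164/3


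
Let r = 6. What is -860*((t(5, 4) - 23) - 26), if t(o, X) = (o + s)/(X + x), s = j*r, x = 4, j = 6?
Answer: 75465/2 ≈ 37733.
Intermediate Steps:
s = 36 (s = 6*6 = 36)
t(o, X) = (36 + o)/(4 + X) (t(o, X) = (o + 36)/(X + 4) = (36 + o)/(4 + X))
-860*((t(5, 4) - 23) - 26) = -860*(((36 + 5)/(4 + 4) - 23) - 26) = -860*((41/8 - 23) - 26) = -860*(-143/8 - 26) = -860*(-351/8) = 75465/2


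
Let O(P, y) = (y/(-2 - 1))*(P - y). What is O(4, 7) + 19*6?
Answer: 121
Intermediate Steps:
O(P, y) = -y*(P - y)/3 (O(P, y) = (y/(-3))*(P - y) = (-y/3)*(P - y) = -y*(P - y)/3)
O(4, 7) + 19*6 = (⅓)*7*(7 - 1*4) + 19*6 = (⅓)*7*(7 - 4) + 114 = (⅓)*7*3 + 114 = 7 + 114 = 121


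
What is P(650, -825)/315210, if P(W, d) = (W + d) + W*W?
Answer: 28155/21014 ≈ 1.3398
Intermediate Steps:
P(W, d) = W + d + W**2 (P(W, d) = (W + d) + W**2 = W + d + W**2)
P(650, -825)/315210 = (650 - 825 + 650**2)/315210 = (650 - 825 + 422500)*(1/315210) = 422325*(1/315210) = 28155/21014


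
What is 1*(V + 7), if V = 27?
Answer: 34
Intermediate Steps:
1*(V + 7) = 1*(27 + 7) = 1*34 = 34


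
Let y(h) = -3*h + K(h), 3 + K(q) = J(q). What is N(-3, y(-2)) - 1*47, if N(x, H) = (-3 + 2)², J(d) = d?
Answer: -46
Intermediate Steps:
K(q) = -3 + q
y(h) = -3 - 2*h (y(h) = -3*h + (-3 + h) = -3 - 2*h)
N(x, H) = 1 (N(x, H) = (-1)² = 1)
N(-3, y(-2)) - 1*47 = 1 - 1*47 = 1 - 47 = -46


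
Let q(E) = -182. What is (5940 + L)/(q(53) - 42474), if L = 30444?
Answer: -1137/1333 ≈ -0.85296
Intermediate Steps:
(5940 + L)/(q(53) - 42474) = (5940 + 30444)/(-182 - 42474) = 36384/(-42656) = 36384*(-1/42656) = -1137/1333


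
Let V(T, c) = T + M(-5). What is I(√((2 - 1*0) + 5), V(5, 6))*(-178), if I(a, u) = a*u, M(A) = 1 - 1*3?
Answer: -534*√7 ≈ -1412.8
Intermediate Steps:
M(A) = -2 (M(A) = 1 - 3 = -2)
V(T, c) = -2 + T (V(T, c) = T - 2 = -2 + T)
I(√((2 - 1*0) + 5), V(5, 6))*(-178) = (√((2 - 1*0) + 5)*(-2 + 5))*(-178) = (√((2 + 0) + 5)*3)*(-178) = (√(2 + 5)*3)*(-178) = (√7*3)*(-178) = (3*√7)*(-178) = -534*√7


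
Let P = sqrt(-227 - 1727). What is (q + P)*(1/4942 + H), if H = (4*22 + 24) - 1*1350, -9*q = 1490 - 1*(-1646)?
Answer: 1370475680/3177 - 6118195*I*sqrt(1954)/4942 ≈ 4.3137e+5 - 54725.0*I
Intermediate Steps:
P = I*sqrt(1954) (P = sqrt(-1954) = I*sqrt(1954) ≈ 44.204*I)
q = -3136/9 (q = -(1490 - 1*(-1646))/9 = -(1490 + 1646)/9 = -1/9*3136 = -3136/9 ≈ -348.44)
H = -1238 (H = (88 + 24) - 1350 = 112 - 1350 = -1238)
(q + P)*(1/4942 + H) = (-3136/9 + I*sqrt(1954))*(1/4942 - 1238) = (-3136/9 + I*sqrt(1954))*(-6118195/4942) = 1370475680/3177 - 6118195*I*sqrt(1954)/4942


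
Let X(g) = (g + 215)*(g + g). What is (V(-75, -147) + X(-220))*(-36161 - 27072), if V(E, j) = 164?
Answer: -149482812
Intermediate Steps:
X(g) = 2*g*(215 + g) (X(g) = (215 + g)*(2*g) = 2*g*(215 + g))
(V(-75, -147) + X(-220))*(-36161 - 27072) = (164 + 2*(-220)*(215 - 220))*(-36161 - 27072) = (164 + 2*(-220)*(-5))*(-63233) = (164 + 2200)*(-63233) = 2364*(-63233) = -149482812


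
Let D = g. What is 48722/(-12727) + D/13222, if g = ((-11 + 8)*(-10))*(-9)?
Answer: -29438117/7648927 ≈ -3.8487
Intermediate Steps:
g = -270 (g = -3*(-10)*(-9) = 30*(-9) = -270)
D = -270
48722/(-12727) + D/13222 = 48722/(-12727) - 270/13222 = 48722*(-1/12727) - 270*1/13222 = -48722/12727 - 135/6611 = -29438117/7648927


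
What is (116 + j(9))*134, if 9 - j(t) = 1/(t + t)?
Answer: 150683/9 ≈ 16743.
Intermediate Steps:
j(t) = 9 - 1/(2*t) (j(t) = 9 - 1/(t + t) = 9 - 1/(2*t))
(116 + j(9))*134 = (116 + (9 - ½/9))*134 = (116 + (9 - ½*⅑))*134 = (116 + (9 - 1/18))*134 = (116 + 161/18)*134 = (2249/18)*134 = 150683/9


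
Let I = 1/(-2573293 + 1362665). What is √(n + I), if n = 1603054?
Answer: √587367062741169527/605314 ≈ 1266.1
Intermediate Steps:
I = -1/1210628 (I = 1/(-1210628) = -1/1210628 ≈ -8.2602e-7)
√(n + I) = √(1603054 - 1/1210628) = √(1940702057911/1210628) = √587367062741169527/605314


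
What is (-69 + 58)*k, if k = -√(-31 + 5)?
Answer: 11*I*√26 ≈ 56.089*I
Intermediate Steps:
k = -I*√26 (k = -√(-26) = -I*√26 ≈ -5.099*I)
(-69 + 58)*k = (-69 + 58)*(-I*√26) = -(-11)*I*√26 = 11*I*√26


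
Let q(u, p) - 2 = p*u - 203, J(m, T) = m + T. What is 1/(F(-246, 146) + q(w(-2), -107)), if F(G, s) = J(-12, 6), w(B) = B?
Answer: ⅐ ≈ 0.14286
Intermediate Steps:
J(m, T) = T + m
F(G, s) = -6 (F(G, s) = 6 - 12 = -6)
q(u, p) = -201 + p*u (q(u, p) = 2 + (p*u - 203) = 2 + (-203 + p*u) = -201 + p*u)
1/(F(-246, 146) + q(w(-2), -107)) = 1/(-6 + (-201 - 107*(-2))) = 1/(-6 + (-201 + 214)) = 1/(-6 + 13) = 1/7 = ⅐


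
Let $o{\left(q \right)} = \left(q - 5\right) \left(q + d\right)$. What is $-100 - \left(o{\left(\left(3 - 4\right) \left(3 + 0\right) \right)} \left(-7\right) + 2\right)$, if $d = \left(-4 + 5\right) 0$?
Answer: $66$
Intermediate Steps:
$d = 0$ ($d = 1 \cdot 0 = 0$)
$o{\left(q \right)} = q \left(-5 + q\right)$ ($o{\left(q \right)} = \left(q - 5\right) \left(q + 0\right) = \left(-5 + q\right) q = q \left(-5 + q\right)$)
$-100 - \left(o{\left(\left(3 - 4\right) \left(3 + 0\right) \right)} \left(-7\right) + 2\right) = -100 - \left(\left(3 - 4\right) \left(3 + 0\right) \left(-5 + \left(3 - 4\right) \left(3 + 0\right)\right) \left(-7\right) + 2\right) = -100 - \left(\left(-1\right) 3 \left(-5 - 3\right) \left(-7\right) + 2\right) = -100 - \left(- 3 \left(-5 - 3\right) \left(-7\right) + 2\right) = -100 - \left(\left(-3\right) \left(-8\right) \left(-7\right) + 2\right) = -100 - \left(24 \left(-7\right) + 2\right) = -100 - \left(-168 + 2\right) = -100 - -166 = -100 + 166 = 66$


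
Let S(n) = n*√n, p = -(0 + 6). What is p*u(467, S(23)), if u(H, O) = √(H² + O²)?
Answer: -72*√1599 ≈ -2879.1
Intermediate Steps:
p = -6 (p = -1*6 = -6)
S(n) = n^(3/2)
p*u(467, S(23)) = -6*√(467² + (23^(3/2))²) = -6*√(218089 + (23*√23)²) = -6*√(218089 + 12167) = -72*√1599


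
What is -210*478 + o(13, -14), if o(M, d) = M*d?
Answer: -100562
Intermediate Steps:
-210*478 + o(13, -14) = -210*478 + 13*(-14) = -100380 - 182 = -100562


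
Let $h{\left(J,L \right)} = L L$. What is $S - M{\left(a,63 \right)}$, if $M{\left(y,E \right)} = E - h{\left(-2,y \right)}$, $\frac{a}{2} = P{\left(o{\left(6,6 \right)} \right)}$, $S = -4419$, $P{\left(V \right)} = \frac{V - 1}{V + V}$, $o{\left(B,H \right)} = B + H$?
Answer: $- \frac{645287}{144} \approx -4481.2$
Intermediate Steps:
$h{\left(J,L \right)} = L^{2}$
$P{\left(V \right)} = \frac{-1 + V}{2 V}$
$a = \frac{11}{12}$ ($a = 2 \frac{-1 + \left(6 + 6\right)}{2 \left(6 + 6\right)} = 2 \frac{-1 + 12}{2 \cdot 12} = 2 \cdot \frac{1}{2} \cdot \frac{1}{12} \cdot 11 = 2 \cdot \frac{11}{24} = \frac{11}{12} \approx 0.91667$)
$M{\left(y,E \right)} = E - y^{2}$
$S - M{\left(a,63 \right)} = -4419 - \left(63 - \left(\frac{11}{12}\right)^{2}\right) = -4419 - \left(63 - \frac{121}{144}\right) = -4419 - \frac{8951}{144} = - \frac{645287}{144}$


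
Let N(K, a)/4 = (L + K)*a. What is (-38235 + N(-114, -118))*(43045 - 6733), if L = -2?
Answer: 599765304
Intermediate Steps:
N(K, a) = 4*a*(-2 + K) (N(K, a) = 4*((-2 + K)*a) = 4*(a*(-2 + K)) = 4*a*(-2 + K))
(-38235 + N(-114, -118))*(43045 - 6733) = (-38235 + 4*(-118)*(-2 - 114))*(43045 - 6733) = (-38235 + 4*(-118)*(-116))*36312 = (-38235 + 54752)*36312 = 16517*36312 = 599765304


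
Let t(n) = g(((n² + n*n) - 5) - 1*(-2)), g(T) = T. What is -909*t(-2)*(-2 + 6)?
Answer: -18180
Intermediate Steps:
t(n) = -3 + 2*n² (t(n) = ((n² + n*n) - 5) - 1*(-2) = ((n² + n²) - 5) + 2 = (2*n² - 5) + 2 = (-5 + 2*n²) + 2 = -3 + 2*n²)
-909*t(-2)*(-2 + 6) = -909*(-3 + 2*(-2)²)*(-2 + 6) = -909*(-3 + 2*4)*4 = -909*(-3 + 8)*4 = -4545*4 = -909*20 = -18180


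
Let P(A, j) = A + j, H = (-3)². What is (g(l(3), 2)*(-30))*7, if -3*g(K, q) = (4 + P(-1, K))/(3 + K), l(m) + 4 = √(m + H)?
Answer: 70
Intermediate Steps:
H = 9
l(m) = -4 + √(9 + m) (l(m) = -4 + √(m + 9) = -4 + √(9 + m))
g(K, q) = -⅓ (g(K, q) = -(4 + (-1 + K))/(3*(3 + K)) = -(3 + K)/(3*(3 + K)) = -⅓*1 = -⅓)
(g(l(3), 2)*(-30))*7 = -⅓*(-30)*7 = 10*7 = 70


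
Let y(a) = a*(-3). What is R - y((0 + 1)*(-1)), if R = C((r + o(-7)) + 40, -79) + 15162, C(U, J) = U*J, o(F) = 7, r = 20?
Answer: 9866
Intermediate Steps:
y(a) = -3*a
C(U, J) = J*U
R = 9869 (R = -79*((20 + 7) + 40) + 15162 = -79*(27 + 40) + 15162 = -79*67 + 15162 = -5293 + 15162 = 9869)
R - y((0 + 1)*(-1)) = 9869 - (-3)*(0 + 1)*(-1) = 9869 - (-3)*1*(-1) = 9869 - (-3)*(-1) = 9869 - 1*3 = 9869 - 3 = 9866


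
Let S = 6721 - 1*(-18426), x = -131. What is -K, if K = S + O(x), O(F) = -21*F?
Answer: -27898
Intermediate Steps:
S = 25147 (S = 6721 + 18426 = 25147)
K = 27898 (K = 25147 - 21*(-131) = 25147 + 2751 = 27898)
-K = -1*27898 = -27898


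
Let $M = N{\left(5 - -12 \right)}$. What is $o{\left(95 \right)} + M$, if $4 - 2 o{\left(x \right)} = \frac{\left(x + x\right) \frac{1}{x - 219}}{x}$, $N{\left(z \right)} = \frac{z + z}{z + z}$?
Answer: $\frac{373}{124} \approx 3.0081$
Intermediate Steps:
$N{\left(z \right)} = 1$ ($N{\left(z \right)} = \frac{2 z}{2 z} = 2 z \frac{1}{2 z} = 1$)
$M = 1$
$o{\left(x \right)} = 2 - \frac{1}{-219 + x}$ ($o{\left(x \right)} = 2 - \frac{\frac{x + x}{x - 219} \frac{1}{x}}{2} = 2 - \frac{\frac{2 x}{-219 + x} \frac{1}{x}}{2} = 2 - \frac{2 \frac{1}{-219 + x}}{2} = 2 - \frac{1}{-219 + x}$)
$o{\left(95 \right)} + M = \frac{-439 + 2 \cdot 95}{-219 + 95} + 1 = \frac{-439 + 190}{-124} + 1 = \left(- \frac{1}{124}\right) \left(-249\right) + 1 = \frac{249}{124} + 1 = \frac{373}{124}$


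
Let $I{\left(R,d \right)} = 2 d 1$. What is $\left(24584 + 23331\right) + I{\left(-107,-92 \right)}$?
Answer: $47731$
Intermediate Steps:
$I{\left(R,d \right)} = 2 d$
$\left(24584 + 23331\right) + I{\left(-107,-92 \right)} = \left(24584 + 23331\right) + 2 \left(-92\right) = 47915 - 184 = 47731$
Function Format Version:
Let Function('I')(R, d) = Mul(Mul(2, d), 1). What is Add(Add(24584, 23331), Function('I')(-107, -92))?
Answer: 47731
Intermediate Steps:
Function('I')(R, d) = Mul(2, d)
Add(Add(24584, 23331), Function('I')(-107, -92)) = Add(Add(24584, 23331), Mul(2, -92)) = Add(47915, -184) = 47731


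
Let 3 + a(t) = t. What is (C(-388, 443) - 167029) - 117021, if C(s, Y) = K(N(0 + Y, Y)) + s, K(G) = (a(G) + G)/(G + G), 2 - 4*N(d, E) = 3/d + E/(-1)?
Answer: -28035818671/98566 ≈ -2.8444e+5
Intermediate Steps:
a(t) = -3 + t
N(d, E) = ½ - 3/(4*d) + E/4 (N(d, E) = ½ - (3/d + E/(-1))/4 = ½ - (3/d + E*(-1))/4 = ½ - (3/d - E)/4 = ½ - (-E + 3/d)/4 = ½ + (-3/(4*d) + E/4) = ½ - 3/(4*d) + E/4)
K(G) = (-3 + 2*G)/(2*G) (K(G) = ((-3 + G) + G)/(G + G) = (-3 + 2*G)/((2*G)) = (-3 + 2*G)*(1/(2*G)) = (-3 + 2*G)/(2*G))
C(s, Y) = s + 4*Y*(-3/2 + (-3 + Y*(2 + Y))/(4*Y))/(-3 + Y*(2 + Y)) (C(s, Y) = (-3/2 + (-3 + (0 + Y)*(2 + Y))/(4*(0 + Y)))/(((-3 + (0 + Y)*(2 + Y))/(4*(0 + Y)))) + s = (-3/2 + (-3 + Y*(2 + Y))/(4*Y))/(((-3 + Y*(2 + Y))/(4*Y))) + s = (4*Y/(-3 + Y*(2 + Y)))*(-3/2 + (-3 + Y*(2 + Y))/(4*Y)) + s = 4*Y*(-3/2 + (-3 + Y*(2 + Y))/(4*Y))/(-3 + Y*(2 + Y)) + s = s + 4*Y*(-3/2 + (-3 + Y*(2 + Y))/(4*Y))/(-3 + Y*(2 + Y)))
(C(-388, 443) - 167029) - 117021 = ((-3 - 6*443 + 443*(2 + 443) - 388*(-3 + 443*(2 + 443)))/(-3 + 443*(2 + 443)) - 167029) - 117021 = ((-3 - 2658 + 443*445 - 388*(-3 + 443*445))/(-3 + 443*445) - 167029) - 117021 = ((-3 - 2658 + 197135 - 388*(-3 + 197135))/(-3 + 197135) - 167029) - 117021 = ((-3 - 2658 + 197135 - 388*197132)/197132 - 167029) - 117021 = ((-3 - 2658 + 197135 - 76487216)/197132 - 167029) - 117021 = ((1/197132)*(-76292742) - 167029) - 117021 = (-38146371/98566 - 167029) - 117021 = -16501526785/98566 - 117021 = -28035818671/98566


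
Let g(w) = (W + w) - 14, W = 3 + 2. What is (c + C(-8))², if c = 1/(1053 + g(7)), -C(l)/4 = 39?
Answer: 26881242025/1104601 ≈ 24336.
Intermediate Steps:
W = 5
C(l) = -156 (C(l) = -4*39 = -156)
g(w) = -9 + w (g(w) = (5 + w) - 14 = -9 + w)
c = 1/1051 (c = 1/(1053 + (-9 + 7)) = 1/(1053 - 2) = 1/1051 ≈ 0.00095147)
(c + C(-8))² = (1/1051 - 156)² = (-163955/1051)² = 26881242025/1104601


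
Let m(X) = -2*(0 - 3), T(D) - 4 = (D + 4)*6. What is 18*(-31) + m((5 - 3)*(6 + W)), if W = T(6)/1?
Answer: -552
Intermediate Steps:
T(D) = 28 + 6*D (T(D) = 4 + (D + 4)*6 = 4 + (4 + D)*6 = 4 + (24 + 6*D) = 28 + 6*D)
W = 64 (W = (28 + 6*6)/1 = (28 + 36)*1 = 64*1 = 64)
m(X) = 6 (m(X) = -2*(-3) = 6)
18*(-31) + m((5 - 3)*(6 + W)) = 18*(-31) + 6 = -558 + 6 = -552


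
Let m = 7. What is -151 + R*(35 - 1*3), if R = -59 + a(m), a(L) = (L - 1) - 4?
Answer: -1975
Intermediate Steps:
a(L) = -5 + L (a(L) = (-1 + L) - 4 = -5 + L)
R = -57 (R = -59 + (-5 + 7) = -59 + 2 = -57)
-151 + R*(35 - 1*3) = -151 - 57*(35 - 1*3) = -151 - 57*(35 - 3) = -151 - 57*32 = -151 - 1824 = -1975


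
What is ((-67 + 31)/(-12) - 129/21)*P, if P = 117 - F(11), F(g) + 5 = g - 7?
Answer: -2596/7 ≈ -370.86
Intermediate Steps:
F(g) = -12 + g (F(g) = -5 + (g - 7) = -5 + (-7 + g) = -12 + g)
P = 118 (P = 117 - (-12 + 11) = 117 - 1*(-1) = 117 + 1 = 118)
((-67 + 31)/(-12) - 129/21)*P = ((-67 + 31)/(-12) - 129/21)*118 = (-36*(-1/12) - 129*1/21)*118 = (3 - 43/7)*118 = -22/7*118 = -2596/7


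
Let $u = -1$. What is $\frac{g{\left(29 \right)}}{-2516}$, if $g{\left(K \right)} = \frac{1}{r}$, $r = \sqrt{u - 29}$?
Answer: $\frac{i \sqrt{30}}{75480} \approx 7.2565 \cdot 10^{-5} i$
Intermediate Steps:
$r = i \sqrt{30}$ ($r = \sqrt{-1 - 29} = \sqrt{-30} = i \sqrt{30} \approx 5.4772 i$)
$g{\left(K \right)} = - \frac{i \sqrt{30}}{30}$ ($g{\left(K \right)} = \frac{1}{i \sqrt{30}} = - \frac{i \sqrt{30}}{30}$)
$\frac{g{\left(29 \right)}}{-2516} = \frac{\left(- \frac{1}{30}\right) i \sqrt{30}}{-2516} = - \frac{i \sqrt{30}}{30} \left(- \frac{1}{2516}\right) = \frac{i \sqrt{30}}{75480}$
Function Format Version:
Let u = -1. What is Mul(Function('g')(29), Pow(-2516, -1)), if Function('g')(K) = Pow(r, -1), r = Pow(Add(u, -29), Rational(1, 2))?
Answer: Mul(Rational(1, 75480), I, Pow(30, Rational(1, 2))) ≈ Mul(7.2565e-5, I)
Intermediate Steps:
r = Mul(I, Pow(30, Rational(1, 2))) (r = Pow(Add(-1, -29), Rational(1, 2)) = Pow(-30, Rational(1, 2)) = Mul(I, Pow(30, Rational(1, 2))) ≈ Mul(5.4772, I))
Function('g')(K) = Mul(Rational(-1, 30), I, Pow(30, Rational(1, 2))) (Function('g')(K) = Pow(Mul(I, Pow(30, Rational(1, 2))), -1) = Mul(Rational(-1, 30), I, Pow(30, Rational(1, 2))))
Mul(Function('g')(29), Pow(-2516, -1)) = Mul(Mul(Rational(-1, 30), I, Pow(30, Rational(1, 2))), Pow(-2516, -1)) = Mul(Mul(Rational(-1, 30), I, Pow(30, Rational(1, 2))), Rational(-1, 2516)) = Mul(Rational(1, 75480), I, Pow(30, Rational(1, 2)))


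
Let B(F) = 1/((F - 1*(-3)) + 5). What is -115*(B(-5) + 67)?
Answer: -23230/3 ≈ -7743.3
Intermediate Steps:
B(F) = 1/(8 + F) (B(F) = 1/((F + 3) + 5) = 1/((3 + F) + 5) = 1/(8 + F))
-115*(B(-5) + 67) = -115*(1/(8 - 5) + 67) = -115*(1/3 + 67) = -115*202/3 = -23230/3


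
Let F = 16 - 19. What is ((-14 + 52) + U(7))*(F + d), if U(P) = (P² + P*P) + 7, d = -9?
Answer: -1716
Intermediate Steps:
U(P) = 7 + 2*P² (U(P) = (P² + P²) + 7 = 2*P² + 7 = 7 + 2*P²)
F = -3
((-14 + 52) + U(7))*(F + d) = ((-14 + 52) + (7 + 2*7²))*(-3 - 9) = (38 + (7 + 2*49))*(-12) = (38 + (7 + 98))*(-12) = (38 + 105)*(-12) = 143*(-12) = -1716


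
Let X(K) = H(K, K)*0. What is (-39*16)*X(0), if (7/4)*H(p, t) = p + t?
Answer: 0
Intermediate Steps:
H(p, t) = 4*p/7 + 4*t/7 (H(p, t) = 4*(p + t)/7 = 4*p/7 + 4*t/7)
X(K) = 0 (X(K) = (4*K/7 + 4*K/7)*0 = (8*K/7)*0 = 0)
(-39*16)*X(0) = -39*16*0 = -624*0 = 0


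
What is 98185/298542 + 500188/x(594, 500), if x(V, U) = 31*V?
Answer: 25189184081/916225398 ≈ 27.492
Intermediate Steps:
98185/298542 + 500188/x(594, 500) = 98185/298542 + 500188/((31*594)) = 98185*(1/298542) + 500188/18414 = 98185/298542 + 500188*(1/18414) = 98185/298542 + 250094/9207 = 25189184081/916225398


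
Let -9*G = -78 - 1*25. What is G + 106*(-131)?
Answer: -124871/9 ≈ -13875.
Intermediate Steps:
G = 103/9 (G = -(-78 - 1*25)/9 = -(-78 - 25)/9 = -⅑*(-103) = 103/9 ≈ 11.444)
G + 106*(-131) = 103/9 + 106*(-131) = 103/9 - 13886 = -124871/9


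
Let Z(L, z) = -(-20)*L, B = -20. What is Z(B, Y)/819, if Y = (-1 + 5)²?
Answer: -400/819 ≈ -0.48840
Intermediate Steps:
Y = 16 (Y = 4² = 16)
Z(L, z) = 20*L
Z(B, Y)/819 = (20*(-20))/819 = -400*1/819 = -400/819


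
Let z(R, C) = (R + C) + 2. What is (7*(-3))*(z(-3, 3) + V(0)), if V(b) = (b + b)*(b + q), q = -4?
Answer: -42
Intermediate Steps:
V(b) = 2*b*(-4 + b) (V(b) = (b + b)*(b - 4) = (2*b)*(-4 + b) = 2*b*(-4 + b))
z(R, C) = 2 + C + R (z(R, C) = (C + R) + 2 = 2 + C + R)
(7*(-3))*(z(-3, 3) + V(0)) = (7*(-3))*((2 + 3 - 3) + 2*0*(-4 + 0)) = -21*(2 + 2*0*(-4)) = -21*(2 + 0) = -21*2 = -42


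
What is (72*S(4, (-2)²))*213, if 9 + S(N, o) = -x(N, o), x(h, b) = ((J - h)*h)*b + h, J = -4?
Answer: 1763640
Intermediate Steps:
x(h, b) = h + b*h*(-4 - h) (x(h, b) = ((-4 - h)*h)*b + h = (h*(-4 - h))*b + h = b*h*(-4 - h) + h = h + b*h*(-4 - h))
S(N, o) = -9 - N*(1 - 4*o - N*o) (S(N, o) = -9 - N*(1 - 4*o - o*N) = -9 - N*(1 - 4*o - N*o))
(72*S(4, (-2)²))*213 = (72*(-9 + 4*(-1 + 4*(-2)² + 4*(-2)²)))*213 = (72*(-9 + 4*(-1 + 4*4 + 4*4)))*213 = (72*(-9 + 4*(-1 + 16 + 16)))*213 = (72*(-9 + 4*31))*213 = (72*(-9 + 124))*213 = (72*115)*213 = 8280*213 = 1763640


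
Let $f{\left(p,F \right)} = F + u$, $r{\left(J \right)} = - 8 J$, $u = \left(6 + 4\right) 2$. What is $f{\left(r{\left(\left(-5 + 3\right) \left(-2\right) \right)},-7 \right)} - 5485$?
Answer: $-5472$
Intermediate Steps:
$u = 20$ ($u = 10 \cdot 2 = 20$)
$f{\left(p,F \right)} = 20 + F$ ($f{\left(p,F \right)} = F + 20 = 20 + F$)
$f{\left(r{\left(\left(-5 + 3\right) \left(-2\right) \right)},-7 \right)} - 5485 = \left(20 - 7\right) - 5485 = 13 - 5485 = -5472$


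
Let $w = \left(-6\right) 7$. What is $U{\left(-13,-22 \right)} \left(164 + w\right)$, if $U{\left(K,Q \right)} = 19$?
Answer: $2318$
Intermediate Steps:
$w = -42$
$U{\left(-13,-22 \right)} \left(164 + w\right) = 19 \left(164 - 42\right) = 19 \cdot 122 = 2318$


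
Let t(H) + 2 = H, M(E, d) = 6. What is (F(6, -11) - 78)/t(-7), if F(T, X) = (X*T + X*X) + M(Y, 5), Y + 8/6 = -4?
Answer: 17/9 ≈ 1.8889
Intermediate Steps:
Y = -16/3 (Y = -4/3 - 4 = -16/3 ≈ -5.3333)
F(T, X) = 6 + X² + T*X (F(T, X) = (X*T + X*X) + 6 = (T*X + X²) + 6 = (X² + T*X) + 6 = 6 + X² + T*X)
t(H) = -2 + H
(F(6, -11) - 78)/t(-7) = ((6 + (-11)² + 6*(-11)) - 78)/(-2 - 7) = ((6 + 121 - 66) - 78)/(-9) = (61 - 78)*(-⅑) = -17*(-⅑) = 17/9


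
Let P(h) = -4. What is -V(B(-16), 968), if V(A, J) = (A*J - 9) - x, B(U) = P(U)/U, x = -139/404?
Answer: -94271/404 ≈ -233.34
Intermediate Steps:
x = -139/404 (x = -139*1/404 = -139/404 ≈ -0.34406)
B(U) = -4/U
V(A, J) = -3497/404 + A*J (V(A, J) = (A*J - 9) - 1*(-139/404) = (-9 + A*J) + 139/404 = -3497/404 + A*J)
-V(B(-16), 968) = -(-3497/404 - 4/(-16)*968) = -(-3497/404 - 4*(-1/16)*968) = -(-3497/404 + (¼)*968) = -(-3497/404 + 242) = -1*94271/404 = -94271/404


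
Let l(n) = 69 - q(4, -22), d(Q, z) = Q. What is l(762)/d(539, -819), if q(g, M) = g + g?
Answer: 61/539 ≈ 0.11317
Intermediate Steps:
q(g, M) = 2*g
l(n) = 61 (l(n) = 69 - 2*4 = 69 - 1*8 = 69 - 8 = 61)
l(762)/d(539, -819) = 61/539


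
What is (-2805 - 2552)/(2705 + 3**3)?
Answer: -5357/2732 ≈ -1.9608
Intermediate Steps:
(-2805 - 2552)/(2705 + 3**3) = -5357/(2705 + 27) = -5357/2732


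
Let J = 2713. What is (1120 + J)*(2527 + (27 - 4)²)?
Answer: 11713648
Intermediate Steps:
(1120 + J)*(2527 + (27 - 4)²) = (1120 + 2713)*(2527 + (27 - 4)²) = 3833*(2527 + 23²) = 3833*(2527 + 529) = 3833*3056 = 11713648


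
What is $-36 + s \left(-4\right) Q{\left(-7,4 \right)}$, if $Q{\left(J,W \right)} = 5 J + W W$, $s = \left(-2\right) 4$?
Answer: $-644$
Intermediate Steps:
$s = -8$
$Q{\left(J,W \right)} = W^{2} + 5 J$ ($Q{\left(J,W \right)} = 5 J + W^{2} = W^{2} + 5 J$)
$-36 + s \left(-4\right) Q{\left(-7,4 \right)} = -36 + \left(-8\right) \left(-4\right) \left(4^{2} + 5 \left(-7\right)\right) = -36 + 32 \left(16 - 35\right) = -36 + 32 \left(-19\right) = -36 - 608 = -644$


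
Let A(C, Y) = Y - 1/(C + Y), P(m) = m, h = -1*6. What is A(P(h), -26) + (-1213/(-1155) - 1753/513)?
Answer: -179086079/6320160 ≈ -28.336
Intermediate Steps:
h = -6
A(P(h), -26) + (-1213/(-1155) - 1753/513) = (-1 + (-26)² - 6*(-26))/(-6 - 26) + (-1213/(-1155) - 1753/513) = (-1 + 676 + 156)/(-32) + (-1213*(-1/1155) - 1753*1/513) = -1/32*831 + (1213/1155 - 1753/513) = -831/32 - 467482/197505 = -179086079/6320160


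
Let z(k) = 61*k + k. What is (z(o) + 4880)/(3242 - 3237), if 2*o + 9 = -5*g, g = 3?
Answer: 4136/5 ≈ 827.20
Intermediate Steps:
o = -12 (o = -9/2 + (-5*3)/2 = -9/2 + (½)*(-15) = -9/2 - 15/2 = -12)
z(k) = 62*k
(z(o) + 4880)/(3242 - 3237) = (62*(-12) + 4880)/(3242 - 3237) = (-744 + 4880)/5 = 4136*(⅕) = 4136/5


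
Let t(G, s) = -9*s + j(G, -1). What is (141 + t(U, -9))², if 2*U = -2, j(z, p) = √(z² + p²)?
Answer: (222 + √2)² ≈ 49914.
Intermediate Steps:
j(z, p) = √(p² + z²)
U = -1 (U = (½)*(-2) = -1)
t(G, s) = √(1 + G²) - 9*s (t(G, s) = -9*s + √((-1)² + G²) = -9*s + √(1 + G²) = √(1 + G²) - 9*s)
(141 + t(U, -9))² = (141 + (√(1 + (-1)²) - 9*(-9)))² = (141 + (√(1 + 1) + 81))² = (141 + (√2 + 81))² = (141 + (81 + √2))² = (222 + √2)²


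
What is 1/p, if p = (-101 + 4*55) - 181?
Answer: -1/62 ≈ -0.016129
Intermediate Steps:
p = -62 (p = (-101 + 220) - 181 = 119 - 181 = -62)
1/p = 1/(-62) = -1/62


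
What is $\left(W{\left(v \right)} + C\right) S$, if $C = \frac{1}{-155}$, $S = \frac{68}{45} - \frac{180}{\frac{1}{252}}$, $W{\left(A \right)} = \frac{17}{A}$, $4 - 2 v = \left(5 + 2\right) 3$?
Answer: $\frac{634792052}{6975} \approx 91010.0$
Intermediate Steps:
$v = - \frac{17}{2}$ ($v = 2 - \frac{\left(5 + 2\right) 3}{2} = 2 - \frac{7 \cdot 3}{2} = 2 - \frac{21}{2} = - \frac{17}{2} \approx -8.5$)
$S = - \frac{2041132}{45}$ ($S = 68 \cdot \frac{1}{45} - 180 \frac{1}{\frac{1}{252}} = \frac{68}{45} - 45360 = - \frac{2041132}{45} \approx -45359.0$)
$C = - \frac{1}{155} \approx -0.0064516$
$\left(W{\left(v \right)} + C\right) S = \left(\frac{17}{- \frac{17}{2}} - \frac{1}{155}\right) \left(- \frac{2041132}{45}\right) = \left(17 \left(- \frac{2}{17}\right) - \frac{1}{155}\right) \left(- \frac{2041132}{45}\right) = \left(-2 - \frac{1}{155}\right) \left(- \frac{2041132}{45}\right) = \left(- \frac{311}{155}\right) \left(- \frac{2041132}{45}\right) = \frac{634792052}{6975}$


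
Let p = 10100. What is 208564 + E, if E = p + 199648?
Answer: 418312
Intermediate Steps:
E = 209748 (E = 10100 + 199648 = 209748)
208564 + E = 208564 + 209748 = 418312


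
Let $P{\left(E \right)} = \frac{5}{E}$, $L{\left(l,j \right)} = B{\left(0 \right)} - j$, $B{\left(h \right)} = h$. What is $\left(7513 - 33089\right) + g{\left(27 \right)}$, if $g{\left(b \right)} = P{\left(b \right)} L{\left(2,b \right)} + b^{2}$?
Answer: $-24852$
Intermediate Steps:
$L{\left(l,j \right)} = - j$ ($L{\left(l,j \right)} = 0 - j = - j$)
$g{\left(b \right)} = -5 + b^{2}$ ($g{\left(b \right)} = \frac{5}{b} \left(- b\right) + b^{2} = -5 + b^{2}$)
$\left(7513 - 33089\right) + g{\left(27 \right)} = \left(7513 - 33089\right) - \left(5 - 27^{2}\right) = -25576 + \left(-5 + 729\right) = -25576 + 724 = -24852$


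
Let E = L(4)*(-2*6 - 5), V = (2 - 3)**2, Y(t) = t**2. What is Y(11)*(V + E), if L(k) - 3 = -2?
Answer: -1936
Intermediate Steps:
L(k) = 1 (L(k) = 3 - 2 = 1)
V = 1 (V = (-1)**2 = 1)
E = -17 (E = 1*(-2*6 - 5) = 1*(-12 - 5) = 1*(-17) = -17)
Y(11)*(V + E) = 11**2*(1 - 17) = 121*(-16) = -1936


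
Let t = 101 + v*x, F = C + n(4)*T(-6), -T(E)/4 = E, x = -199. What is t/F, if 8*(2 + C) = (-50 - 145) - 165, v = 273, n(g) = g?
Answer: -54226/49 ≈ -1106.7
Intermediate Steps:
T(E) = -4*E
C = -47 (C = -2 + ((-50 - 145) - 165)/8 = -2 + (-195 - 165)/8 = -2 + (1/8)*(-360) = -2 - 45 = -47)
F = 49 (F = -47 + 4*(-4*(-6)) = -47 + 4*24 = -47 + 96 = 49)
t = -54226 (t = 101 + 273*(-199) = 101 - 54327 = -54226)
t/F = -54226/49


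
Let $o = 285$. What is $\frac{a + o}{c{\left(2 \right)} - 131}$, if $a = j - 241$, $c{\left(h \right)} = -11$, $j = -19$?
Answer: $- \frac{25}{142} \approx -0.17606$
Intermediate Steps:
$a = -260$ ($a = -19 - 241 = -260$)
$\frac{a + o}{c{\left(2 \right)} - 131} = \frac{-260 + 285}{-11 - 131} = \frac{25}{-142} = 25 \left(- \frac{1}{142}\right) = - \frac{25}{142}$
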